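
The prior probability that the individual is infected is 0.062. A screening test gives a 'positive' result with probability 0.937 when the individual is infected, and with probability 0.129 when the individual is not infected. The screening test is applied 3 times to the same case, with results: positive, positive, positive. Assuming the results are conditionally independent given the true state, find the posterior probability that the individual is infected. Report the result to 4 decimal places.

Let H be the event that the individual is infected; start with P(H) = 0.062. P('positive'|H) = 0.937, P('positive'|¬H) = 0.129.
Update on result 1 ('positive'): P(H) ← 0.937·0.0620 / (0.937·0.0620 + 0.129·0.9380) = 0.058094/0.17910 = 0.3244.
Update on result 2 ('positive'): P(H) ← 0.937·0.3244 / (0.937·0.3244 + 0.129·0.6756) = 0.30394/0.39109 = 0.7771.
Update on result 3 ('positive'): P(H) ← 0.937·0.7771 / (0.937·0.7771 + 0.129·0.2229) = 0.72819/0.75694 = 0.9620.

Posterior P(H) ≈ 0.9620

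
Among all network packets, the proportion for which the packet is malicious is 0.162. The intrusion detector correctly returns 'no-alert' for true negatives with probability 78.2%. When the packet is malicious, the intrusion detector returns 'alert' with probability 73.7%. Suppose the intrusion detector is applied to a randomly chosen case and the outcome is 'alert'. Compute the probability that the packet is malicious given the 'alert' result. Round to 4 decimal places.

P(H | E) ≈ 0.3952

Let H be the event that the packet is malicious. P(H) = 0.162, so P(¬H) = 0.838. With E the 'alert' result, P(E|H) = 0.737 and P(E|¬H) = 0.218.
P(E) = 0.737·0.162 + 0.218·0.838 = 0.11939 + 0.18268 = 0.30208.
By Bayes' theorem, P(H|E) = 0.11939 / 0.30208 = 0.3952.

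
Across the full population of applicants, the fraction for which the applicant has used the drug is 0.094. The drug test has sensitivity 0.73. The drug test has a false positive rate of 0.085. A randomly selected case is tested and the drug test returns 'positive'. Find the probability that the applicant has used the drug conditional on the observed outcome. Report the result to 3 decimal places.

P(H | E) ≈ 0.471

Let H be the event that the applicant has used the drug. P(H) = 0.094, so P(¬H) = 0.906. With E the 'positive' result, P(E|H) = 0.73 and P(E|¬H) = 0.085.
P(E) = 0.73·0.094 + 0.085·0.906 = 0.068620 + 0.077010 = 0.14563.
By Bayes' theorem, P(H|E) = 0.068620 / 0.14563 = 0.471.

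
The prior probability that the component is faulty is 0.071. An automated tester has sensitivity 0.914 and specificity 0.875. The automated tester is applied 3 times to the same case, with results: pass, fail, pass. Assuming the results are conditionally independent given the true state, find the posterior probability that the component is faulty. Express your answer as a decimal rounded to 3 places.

Posterior P(H) ≈ 0.005

With H the event that the component is faulty, the joint likelihood of the observed sequence is P(data|H) = 0.086·0.914·0.086 = 0.0067599 and P(data|¬H) = 0.875·0.125·0.875 = 0.095703.
Bayes: P(H|data) = 0.071·0.0067599 / (0.071·0.0067599 + 0.929·0.095703) = 0.00047996/0.089388 = 0.0054.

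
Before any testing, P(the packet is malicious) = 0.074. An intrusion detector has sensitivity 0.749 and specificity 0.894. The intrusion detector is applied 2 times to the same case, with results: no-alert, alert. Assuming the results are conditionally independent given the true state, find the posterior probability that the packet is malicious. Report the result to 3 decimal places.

Posterior P(H) ≈ 0.137

Let H be the event that the packet is malicious; start with P(H) = 0.074. P('alert'|H) = 0.749, P('alert'|¬H) = 0.106.
Update on result 1 ('no-alert'): P(H) ← 0.251·0.0740 / (0.251·0.0740 + 0.894·0.9260) = 0.018574/0.84642 = 0.0219.
Update on result 2 ('alert'): P(H) ← 0.749·0.0219 / (0.749·0.0219 + 0.106·0.9781) = 0.016436/0.12011 = 0.1368.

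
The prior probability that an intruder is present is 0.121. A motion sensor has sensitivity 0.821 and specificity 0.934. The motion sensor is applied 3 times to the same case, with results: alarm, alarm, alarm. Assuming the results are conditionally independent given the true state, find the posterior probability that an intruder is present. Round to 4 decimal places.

Let H be the event that an intruder is present; start with P(H) = 0.121. P('alarm'|H) = 0.821, P('alarm'|¬H) = 0.066.
Update on result 1 ('alarm'): P(H) ← 0.821·0.1210 / (0.821·0.1210 + 0.066·0.8790) = 0.099341/0.15735 = 0.6313.
Update on result 2 ('alarm'): P(H) ← 0.821·0.6313 / (0.821·0.6313 + 0.066·0.3687) = 0.51831/0.54264 = 0.9552.
Update on result 3 ('alarm'): P(H) ← 0.821·0.9552 / (0.821·0.9552 + 0.066·0.0448) = 0.78419/0.78714 = 0.9962.

Posterior P(H) ≈ 0.9962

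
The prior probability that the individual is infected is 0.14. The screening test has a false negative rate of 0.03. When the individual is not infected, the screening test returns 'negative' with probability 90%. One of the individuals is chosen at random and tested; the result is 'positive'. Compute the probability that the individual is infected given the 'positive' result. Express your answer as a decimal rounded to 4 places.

P(H | E) ≈ 0.6123

Let H be the event that the individual is infected. P(H) = 0.14, so P(¬H) = 0.86. With E the 'positive' result, P(E|H) = 0.97 and P(E|¬H) = 0.1.
P(E) = 0.97·0.14 + 0.1·0.86 = 0.13580 + 0.086000 = 0.22180.
By Bayes' theorem, P(H|E) = 0.13580 / 0.22180 = 0.6123.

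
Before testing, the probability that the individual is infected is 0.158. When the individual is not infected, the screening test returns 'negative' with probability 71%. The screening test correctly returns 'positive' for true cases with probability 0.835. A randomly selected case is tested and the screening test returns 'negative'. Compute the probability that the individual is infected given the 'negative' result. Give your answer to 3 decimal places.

Let H be the event that the individual is infected. P(H) = 0.158, so P(¬H) = 0.842. With E the 'negative' result, P(E|H) = 0.165 and P(E|¬H) = 0.71.
P(E) = 0.165·0.158 + 0.71·0.842 = 0.026070 + 0.59782 = 0.62389.
By Bayes' theorem, P(H|E) = 0.026070 / 0.62389 = 0.042.

P(H | E) ≈ 0.042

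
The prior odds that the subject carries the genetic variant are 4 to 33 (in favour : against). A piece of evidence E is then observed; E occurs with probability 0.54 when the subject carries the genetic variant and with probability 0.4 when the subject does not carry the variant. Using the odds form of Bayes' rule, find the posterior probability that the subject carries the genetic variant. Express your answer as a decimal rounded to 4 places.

Posterior probability ≈ 0.1406

Prior odds = 4/33 = 0.12121. In log-odds, ln(0.12121) = -2.1102.
Add log likelihood ratio: ln(1.3500) = 0.30010.
Posterior log-odds = -1.8101, so posterior odds = exp(-1.8101) = 0.16364. Converting, P(H|E) = 0.16364/1.1636 = 0.1406.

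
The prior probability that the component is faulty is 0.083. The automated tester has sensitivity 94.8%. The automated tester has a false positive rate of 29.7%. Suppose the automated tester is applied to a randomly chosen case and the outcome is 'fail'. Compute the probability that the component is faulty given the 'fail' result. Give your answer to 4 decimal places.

Write H for 'the component is faulty'. Prior odds H:¬H = 0.083/0.917 = 0.090513. For the 'fail' outcome, the likelihood ratio is 0.948/0.297 = 3.1919.
Posterior odds = 0.090513 × 3.1919 = 0.28891, so P(H|E) = 0.28891/(1+0.28891) = 0.2241.

P(H | E) ≈ 0.2241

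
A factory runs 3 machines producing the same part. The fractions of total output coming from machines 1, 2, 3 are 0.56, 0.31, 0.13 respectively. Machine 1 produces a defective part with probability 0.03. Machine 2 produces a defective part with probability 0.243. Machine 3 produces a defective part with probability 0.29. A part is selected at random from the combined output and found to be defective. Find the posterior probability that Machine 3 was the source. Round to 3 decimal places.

Tabulate prior·likelihood by source: [1] prior 0.56, lik 0.03, product 0.01680; [2] prior 0.31, lik 0.243, product 0.07533; [3] prior 0.13, lik 0.29, product 0.03770.
Normalizing constant = 0.12983; the posterior for Machine 3 is its product over the sum, 0.03770/0.12983 = 0.290.

Posterior probability ≈ 0.290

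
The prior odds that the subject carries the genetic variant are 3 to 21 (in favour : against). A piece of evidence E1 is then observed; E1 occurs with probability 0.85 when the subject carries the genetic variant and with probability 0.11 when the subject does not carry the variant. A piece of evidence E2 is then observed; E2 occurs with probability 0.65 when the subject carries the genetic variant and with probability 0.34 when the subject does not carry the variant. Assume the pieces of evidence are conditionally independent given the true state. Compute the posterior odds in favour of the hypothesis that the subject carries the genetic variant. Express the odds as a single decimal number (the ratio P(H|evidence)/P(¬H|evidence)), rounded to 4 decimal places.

Prior odds = 3/21 = 0.14286. In log-odds, ln(0.14286) = -1.9459.
Add log likelihood ratios: ln(7.7273) + ln(1.9118) = 2.6928.
Posterior log-odds = 0.74687, so posterior odds = exp(0.74687) = 2.1104.

Posterior odds ≈ 2.1104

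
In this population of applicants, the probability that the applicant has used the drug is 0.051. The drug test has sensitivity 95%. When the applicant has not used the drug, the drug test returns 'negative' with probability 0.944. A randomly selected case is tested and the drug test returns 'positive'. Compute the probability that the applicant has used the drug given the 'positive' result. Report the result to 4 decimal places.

Let H be the event that the applicant has used the drug. P(H) = 0.051, so P(¬H) = 0.949. With E the 'positive' result, P(E|H) = 0.95 and P(E|¬H) = 0.056.
P(E) = 0.95·0.051 + 0.056·0.949 = 0.048450 + 0.053144 = 0.10159.
By Bayes' theorem, P(H|E) = 0.048450 / 0.10159 = 0.4769.

P(H | E) ≈ 0.4769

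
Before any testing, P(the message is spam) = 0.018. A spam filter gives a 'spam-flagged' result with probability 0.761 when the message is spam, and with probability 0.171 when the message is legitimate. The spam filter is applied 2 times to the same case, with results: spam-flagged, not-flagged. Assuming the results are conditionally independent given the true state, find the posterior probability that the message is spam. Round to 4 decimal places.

Posterior P(H) ≈ 0.0230

Let H be the event that the message is spam; start with P(H) = 0.018. P('spam-flagged'|H) = 0.761, P('spam-flagged'|¬H) = 0.171.
Update on result 1 ('spam-flagged'): P(H) ← 0.761·0.0180 / (0.761·0.0180 + 0.171·0.9820) = 0.013698/0.18162 = 0.0754.
Update on result 2 ('not-flagged'): P(H) ← 0.239·0.0754 / (0.239·0.0754 + 0.829·0.9246) = 0.018026/0.78450 = 0.0230.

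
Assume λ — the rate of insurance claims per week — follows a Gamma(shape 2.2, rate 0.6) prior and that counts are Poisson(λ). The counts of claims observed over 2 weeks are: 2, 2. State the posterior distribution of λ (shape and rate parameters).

Total count ∑xᵢ = 4 over n = 2 weeks.
Gamma is conjugate to the Poisson likelihood: posterior is Gamma(shape = 2.2+4 = 6.2, rate = 0.6+2 = 2.6).

Posterior: Gamma(shape=6.2, rate=2.6)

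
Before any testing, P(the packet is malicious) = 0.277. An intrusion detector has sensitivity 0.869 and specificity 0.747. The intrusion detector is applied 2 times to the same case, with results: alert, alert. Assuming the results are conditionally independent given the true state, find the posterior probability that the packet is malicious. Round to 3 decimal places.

Posterior P(H) ≈ 0.819

With H the event that the packet is malicious, the joint likelihood of the observed sequence is P(data|H) = 0.869·0.869 = 0.75516 and P(data|¬H) = 0.253·0.253 = 0.064009.
Bayes: P(H|data) = 0.277·0.75516 / (0.277·0.75516 + 0.723·0.064009) = 0.20918/0.25546 = 0.8188.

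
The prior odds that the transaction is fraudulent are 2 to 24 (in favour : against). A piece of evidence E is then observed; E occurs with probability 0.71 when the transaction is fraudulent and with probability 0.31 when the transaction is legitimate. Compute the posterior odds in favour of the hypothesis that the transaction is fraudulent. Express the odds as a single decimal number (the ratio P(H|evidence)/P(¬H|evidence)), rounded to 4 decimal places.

Prior odds = 2/24 = 0.083333.
Likelihood ratio for E = 0.71/0.31 = 2.2903.
Posterior odds = prior odds × LR = 0.19086.

Posterior odds ≈ 0.1909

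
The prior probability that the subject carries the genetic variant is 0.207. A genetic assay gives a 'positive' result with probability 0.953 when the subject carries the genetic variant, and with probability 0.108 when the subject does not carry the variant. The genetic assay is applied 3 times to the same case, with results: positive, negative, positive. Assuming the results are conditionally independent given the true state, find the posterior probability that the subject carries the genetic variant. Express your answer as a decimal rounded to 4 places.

Posterior P(H) ≈ 0.5171

Let H be the event that the subject carries the genetic variant; start with P(H) = 0.207. P('positive'|H) = 0.953, P('positive'|¬H) = 0.108.
Update on result 1 ('positive'): P(H) ← 0.953·0.2070 / (0.953·0.2070 + 0.108·0.7930) = 0.19727/0.28291 = 0.6973.
Update on result 2 ('negative'): P(H) ← 0.047·0.6973 / (0.047·0.6973 + 0.892·0.3027) = 0.032772/0.30280 = 0.1082.
Update on result 3 ('positive'): P(H) ← 0.953·0.1082 / (0.953·0.1082 + 0.108·0.8918) = 0.10314/0.19946 = 0.5171.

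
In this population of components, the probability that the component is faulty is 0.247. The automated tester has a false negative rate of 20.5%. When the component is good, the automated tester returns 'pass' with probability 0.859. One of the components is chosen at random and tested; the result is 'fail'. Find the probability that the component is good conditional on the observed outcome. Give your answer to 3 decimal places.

P(¬H | E) ≈ 0.351

Let H be the event that the component is faulty. P(H) = 0.247, so P(¬H) = 0.753. With E the 'fail' result, P(E|H) = 0.795 and P(E|¬H) = 0.141.
P(E) = 0.795·0.247 + 0.141·0.753 = 0.19637 + 0.10617 = 0.30254.
By Bayes' theorem, P(H|E) = 0.19637 / 0.30254 = 0.649. Hence P(¬H|E) = 1 − 0.649 = 0.351.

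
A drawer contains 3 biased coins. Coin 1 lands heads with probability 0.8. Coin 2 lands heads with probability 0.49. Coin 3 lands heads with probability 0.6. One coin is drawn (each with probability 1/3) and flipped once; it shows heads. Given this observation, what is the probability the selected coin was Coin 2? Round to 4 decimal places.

P(heads|C1) = 0.8; P(heads|C2) = 0.49; P(heads|C3) = 0.6.
Prior × likelihood for each source: 0.333333·0.8=0.2667, 0.333333·0.49=0.1633, 0.333333·0.6=0.2000. Summing gives P(heads) = 0.63000.
P(Coin 2 | heads) = 0.1633 / 0.63000 = 0.2593.

Posterior probability ≈ 0.2593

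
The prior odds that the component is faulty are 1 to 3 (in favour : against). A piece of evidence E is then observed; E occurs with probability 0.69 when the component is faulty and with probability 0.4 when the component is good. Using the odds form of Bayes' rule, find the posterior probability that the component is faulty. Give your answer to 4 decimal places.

Posterior probability ≈ 0.3651

Prior odds = 1/3 = 0.33333. In log-odds, ln(0.33333) = -1.0986.
Add log likelihood ratio: ln(1.7250) = 0.54523.
Posterior log-odds = -0.55339, so posterior odds = exp(-0.55339) = 0.57500. Converting, P(H|E) = 0.57500/1.5750 = 0.3651.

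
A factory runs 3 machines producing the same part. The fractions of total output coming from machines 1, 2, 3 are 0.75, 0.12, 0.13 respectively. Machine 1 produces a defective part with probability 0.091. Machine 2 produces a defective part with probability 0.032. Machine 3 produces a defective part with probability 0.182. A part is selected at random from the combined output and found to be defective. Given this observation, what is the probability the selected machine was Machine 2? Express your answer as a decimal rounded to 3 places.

P(defective|M1) = 0.091; P(defective|M2) = 0.032; P(defective|M3) = 0.182.
Prior × likelihood for each source: 0.75·0.091=0.06825, 0.12·0.032=0.003840, 0.13·0.182=0.02366. Summing gives P(defective) = 0.095750.
P(Machine 2 | defective) = 0.003840 / 0.095750 = 0.040.

Posterior probability ≈ 0.040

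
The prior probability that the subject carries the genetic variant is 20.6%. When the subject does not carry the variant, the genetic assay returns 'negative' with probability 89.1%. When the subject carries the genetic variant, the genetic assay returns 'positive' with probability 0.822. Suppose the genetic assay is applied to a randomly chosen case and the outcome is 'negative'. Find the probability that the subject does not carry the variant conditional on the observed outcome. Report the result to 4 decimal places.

Write H for 'the subject carries the genetic variant'. Prior odds H:¬H = 0.206/0.794 = 0.25945. For the 'negative' outcome, the likelihood ratio is 0.178/0.891 = 0.19978.
Posterior odds = 0.25945 × 0.19978 = 0.051831, so P(H|E) = 0.051831/(1+0.051831) = 0.0493. Then P(¬H|E) = 1 − 0.0493 = 0.9507.

P(¬H | E) ≈ 0.9507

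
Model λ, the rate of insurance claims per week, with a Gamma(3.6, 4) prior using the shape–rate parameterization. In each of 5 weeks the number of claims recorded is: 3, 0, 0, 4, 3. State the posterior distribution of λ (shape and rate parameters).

The Poisson likelihood adds the total count to the shape and the number of exposure periods to the rate. Here ∑xᵢ = 10 and n = 5, so shape 3.6→13.6 and rate 4→9.

Posterior: Gamma(shape=13.6, rate=9)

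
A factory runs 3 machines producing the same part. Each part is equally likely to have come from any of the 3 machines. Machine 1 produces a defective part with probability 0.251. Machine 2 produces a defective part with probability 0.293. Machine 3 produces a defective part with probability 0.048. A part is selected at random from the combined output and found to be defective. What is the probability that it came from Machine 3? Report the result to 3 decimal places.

Posterior probability ≈ 0.081

P(defective|M1) = 0.251; P(defective|M2) = 0.293; P(defective|M3) = 0.048.
Prior × likelihood for each source: 0.333333·0.251=0.08367, 0.333333·0.293=0.09767, 0.333333·0.048=0.01600. Summing gives P(defective) = 0.19733.
P(Machine 3 | defective) = 0.01600 / 0.19733 = 0.081.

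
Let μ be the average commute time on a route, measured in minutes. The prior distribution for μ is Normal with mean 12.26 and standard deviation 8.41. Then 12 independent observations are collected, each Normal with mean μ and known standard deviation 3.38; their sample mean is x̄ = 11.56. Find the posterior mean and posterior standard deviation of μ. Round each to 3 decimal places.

Posterior mean ≈ 11.569; posterior SD ≈ 0.969

Prior precision 1/τ₀² = 1/8.41² = 0.0141387; data precision n/σ² = 12/3.38² = 1.05038.
Posterior precision = 0.0141387 + 1.05038 = 1.06452, giving posterior SD = 1/√1.06452 = 0.969.
Posterior mean = (0.0141387·12.26 + 1.05038·11.56) / 1.06452 = 11.569.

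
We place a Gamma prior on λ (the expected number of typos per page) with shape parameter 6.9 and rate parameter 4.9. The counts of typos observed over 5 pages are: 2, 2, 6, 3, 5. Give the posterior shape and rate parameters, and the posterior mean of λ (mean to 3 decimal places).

Total count ∑xᵢ = 18 over n = 5 pages.
Gamma is conjugate to the Poisson likelihood: posterior is Gamma(shape = 6.9+18 = 24.9, rate = 4.9+5 = 9.9).
E[λ | data] = 24.9/9.9 = 2.515.

Posterior: Gamma(shape=24.9, rate=9.9); mean ≈ 2.515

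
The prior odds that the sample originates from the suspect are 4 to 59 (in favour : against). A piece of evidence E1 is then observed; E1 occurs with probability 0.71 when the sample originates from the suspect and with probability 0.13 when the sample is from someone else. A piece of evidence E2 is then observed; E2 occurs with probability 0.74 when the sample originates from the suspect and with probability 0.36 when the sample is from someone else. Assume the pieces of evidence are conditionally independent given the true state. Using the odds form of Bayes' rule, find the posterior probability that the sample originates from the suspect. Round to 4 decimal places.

Prior odds = 4/59 = 0.067797. In log-odds, ln(0.067797) = -2.6912.
Add log likelihood ratios: ln(5.4615) + ln(2.0556) = 2.4183.
Posterior log-odds = -0.27297, so posterior odds = exp(-0.27297) = 0.76112. Converting, P(H|E) = 0.76112/1.7611 = 0.4322.

Posterior probability ≈ 0.4322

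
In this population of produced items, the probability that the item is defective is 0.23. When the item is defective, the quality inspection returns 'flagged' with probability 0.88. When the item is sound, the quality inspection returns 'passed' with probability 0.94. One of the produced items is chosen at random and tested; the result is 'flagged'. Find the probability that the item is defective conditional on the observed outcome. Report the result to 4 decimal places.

P(H | E) ≈ 0.8142

Write H for 'the item is defective'. Prior odds H:¬H = 0.23/0.77 = 0.29870. For the 'flagged' outcome, the likelihood ratio is 0.88/0.06 = 14.667.
Posterior odds = 0.29870 × 14.667 = 4.3810, so P(H|E) = 4.3810/(1+4.3810) = 0.8142.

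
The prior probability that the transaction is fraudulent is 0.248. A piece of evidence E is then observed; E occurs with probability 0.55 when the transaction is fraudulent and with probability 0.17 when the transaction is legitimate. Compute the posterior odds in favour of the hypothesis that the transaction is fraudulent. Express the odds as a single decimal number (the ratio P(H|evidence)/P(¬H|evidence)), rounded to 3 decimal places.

Prior odds = 0.248/(1−0.248) = 0.32979.
Likelihood ratio for E = 0.55/0.17 = 3.2353.
Posterior odds = prior odds × LR = 1.0670.

Posterior odds ≈ 1.067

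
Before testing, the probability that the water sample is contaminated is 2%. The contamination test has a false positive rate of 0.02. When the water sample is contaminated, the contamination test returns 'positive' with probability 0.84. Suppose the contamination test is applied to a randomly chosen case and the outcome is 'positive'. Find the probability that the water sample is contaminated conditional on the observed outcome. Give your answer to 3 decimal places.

Let H be the event that the water sample is contaminated. P(H) = 0.02, so P(¬H) = 0.98. With E the 'positive' result, P(E|H) = 0.84 and P(E|¬H) = 0.02.
P(E) = 0.84·0.02 + 0.02·0.98 = 0.016800 + 0.019600 = 0.036400.
By Bayes' theorem, P(H|E) = 0.016800 / 0.036400 = 0.462.

P(H | E) ≈ 0.462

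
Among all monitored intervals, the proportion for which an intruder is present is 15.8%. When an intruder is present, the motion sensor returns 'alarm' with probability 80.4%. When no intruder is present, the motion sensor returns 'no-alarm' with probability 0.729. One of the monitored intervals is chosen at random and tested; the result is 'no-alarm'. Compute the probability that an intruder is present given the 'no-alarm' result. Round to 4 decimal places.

Let H be the event that an intruder is present. P(H) = 0.158, so P(¬H) = 0.842. With E the 'no-alarm' result, P(E|H) = 0.196 and P(E|¬H) = 0.729.
P(E) = 0.196·0.158 + 0.729·0.842 = 0.030968 + 0.61382 = 0.64479.
By Bayes' theorem, P(H|E) = 0.030968 / 0.64479 = 0.0480.

P(H | E) ≈ 0.0480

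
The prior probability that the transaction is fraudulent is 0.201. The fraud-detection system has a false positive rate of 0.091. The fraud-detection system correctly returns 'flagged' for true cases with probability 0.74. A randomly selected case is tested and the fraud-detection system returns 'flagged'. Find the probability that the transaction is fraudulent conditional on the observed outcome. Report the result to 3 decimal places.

Let H be the event that the transaction is fraudulent. P(H) = 0.201, so P(¬H) = 0.799. With E the 'flagged' result, P(E|H) = 0.74 and P(E|¬H) = 0.091.
P(E) = 0.74·0.201 + 0.091·0.799 = 0.14874 + 0.072709 = 0.22145.
By Bayes' theorem, P(H|E) = 0.14874 / 0.22145 = 0.672.

P(H | E) ≈ 0.672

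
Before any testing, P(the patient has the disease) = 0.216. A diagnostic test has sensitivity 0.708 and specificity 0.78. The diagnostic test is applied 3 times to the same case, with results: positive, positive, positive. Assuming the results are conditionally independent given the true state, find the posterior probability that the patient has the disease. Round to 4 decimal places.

With H the event that the patient has the disease, the joint likelihood of the observed sequence is P(data|H) = 0.708·0.708·0.708 = 0.35489 and P(data|¬H) = 0.22·0.22·0.22 = 0.010648.
Bayes: P(H|data) = 0.216·0.35489 / (0.216·0.35489 + 0.784·0.010648) = 0.076657/0.085005 = 0.9018.

Posterior P(H) ≈ 0.9018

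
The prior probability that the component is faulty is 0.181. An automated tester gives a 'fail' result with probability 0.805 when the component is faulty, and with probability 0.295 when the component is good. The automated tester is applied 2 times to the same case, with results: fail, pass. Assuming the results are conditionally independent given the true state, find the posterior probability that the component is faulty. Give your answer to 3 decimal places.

Let H be the event that the component is faulty; start with P(H) = 0.181. P('fail'|H) = 0.805, P('fail'|¬H) = 0.295.
Update on result 1 ('fail'): P(H) ← 0.805·0.1810 / (0.805·0.1810 + 0.295·0.8190) = 0.14571/0.38731 = 0.3762.
Update on result 2 ('pass'): P(H) ← 0.195·0.3762 / (0.195·0.3762 + 0.705·0.6238) = 0.073358/0.51314 = 0.1430.

Posterior P(H) ≈ 0.143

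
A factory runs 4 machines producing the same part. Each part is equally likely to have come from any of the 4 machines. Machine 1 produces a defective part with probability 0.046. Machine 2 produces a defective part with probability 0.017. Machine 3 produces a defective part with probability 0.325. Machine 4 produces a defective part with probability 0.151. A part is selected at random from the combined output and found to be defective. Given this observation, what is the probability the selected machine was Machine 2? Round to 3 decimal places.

Posterior probability ≈ 0.032

P(defective|M1) = 0.046; P(defective|M2) = 0.017; P(defective|M3) = 0.325; P(defective|M4) = 0.151.
Prior × likelihood for each source: 0.25·0.046=0.01150, 0.25·0.017=0.004250, 0.25·0.325=0.08125, 0.25·0.151=0.03775. Summing gives P(defective) = 0.13475.
P(Machine 2 | defective) = 0.004250 / 0.13475 = 0.032.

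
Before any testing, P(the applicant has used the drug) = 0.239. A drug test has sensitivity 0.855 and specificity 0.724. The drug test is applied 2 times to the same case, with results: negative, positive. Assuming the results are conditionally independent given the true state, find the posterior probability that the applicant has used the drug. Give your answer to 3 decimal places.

With H the event that the applicant has used the drug, the joint likelihood of the observed sequence is P(data|H) = 0.145·0.855 = 0.12397 and P(data|¬H) = 0.724·0.276 = 0.19982.
Bayes: P(H|data) = 0.239·0.12397 / (0.239·0.12397 + 0.761·0.19982) = 0.029630/0.18170 = 0.1631.

Posterior P(H) ≈ 0.163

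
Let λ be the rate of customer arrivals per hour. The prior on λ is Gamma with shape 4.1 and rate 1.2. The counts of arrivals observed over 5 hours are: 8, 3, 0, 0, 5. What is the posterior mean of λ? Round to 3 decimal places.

The Poisson likelihood adds the total count to the shape and the number of exposure periods to the rate. Here ∑xᵢ = 16 and n = 5, so shape 4.1→20.1 and rate 1.2→6.2.
E[λ | data] = 20.1/6.2 = 3.242.

Posterior mean ≈ 3.242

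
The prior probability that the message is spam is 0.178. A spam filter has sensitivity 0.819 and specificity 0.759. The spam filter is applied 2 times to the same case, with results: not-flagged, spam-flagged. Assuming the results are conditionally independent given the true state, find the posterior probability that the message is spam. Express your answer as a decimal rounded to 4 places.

Let H be the event that the message is spam; start with P(H) = 0.178. P('spam-flagged'|H) = 0.819, P('spam-flagged'|¬H) = 0.241.
Update on result 1 ('not-flagged'): P(H) ← 0.181·0.1780 / (0.181·0.1780 + 0.759·0.8220) = 0.032218/0.65612 = 0.0491.
Update on result 2 ('spam-flagged'): P(H) ← 0.819·0.0491 / (0.819·0.0491 + 0.241·0.9509) = 0.040216/0.26938 = 0.1493.

Posterior P(H) ≈ 0.1493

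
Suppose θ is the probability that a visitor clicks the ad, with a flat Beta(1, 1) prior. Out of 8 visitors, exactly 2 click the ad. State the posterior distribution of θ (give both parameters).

Posterior: Beta(3, 7)

The binomial likelihood is conjugate to the Beta prior: with 2 successes and 6 failures, the posterior is Beta(1+2, 1+6) = Beta(3, 7).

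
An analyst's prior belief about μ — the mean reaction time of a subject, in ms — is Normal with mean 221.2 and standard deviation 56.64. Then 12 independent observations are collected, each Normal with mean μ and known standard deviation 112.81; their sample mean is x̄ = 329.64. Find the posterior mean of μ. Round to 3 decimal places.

Posterior mean ≈ 302.699

Prior precision 1/τ₀² = 1/56.64² = 0.00031171; data precision n/σ² = 12/112.81² = 0.00094294.
Posterior precision = 0.00031171 + 0.00094294 = 0.00125466.
Posterior mean = (0.00031171·221.2 + 0.00094294·329.64) / 0.00125466 = 302.699.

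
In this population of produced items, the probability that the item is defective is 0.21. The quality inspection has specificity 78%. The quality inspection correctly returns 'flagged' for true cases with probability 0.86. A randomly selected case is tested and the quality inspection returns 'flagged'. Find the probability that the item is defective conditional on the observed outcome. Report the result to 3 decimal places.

Write H for 'the item is defective'. Prior odds H:¬H = 0.21/0.79 = 0.26582. For the 'flagged' outcome, the likelihood ratio is 0.86/0.22 = 3.9091.
Posterior odds = 0.26582 × 3.9091 = 1.0391, so P(H|E) = 1.0391/(1+1.0391) = 0.510.

P(H | E) ≈ 0.510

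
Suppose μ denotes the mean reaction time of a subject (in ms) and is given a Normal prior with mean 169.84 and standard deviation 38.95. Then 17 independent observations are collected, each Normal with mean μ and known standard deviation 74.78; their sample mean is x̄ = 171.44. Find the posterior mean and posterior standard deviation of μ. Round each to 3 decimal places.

Posterior mean ≈ 171.155; posterior SD ≈ 16.442

With known σ, the Normal prior is conjugate. Weight on the data is w = (n/σ²)/(n/σ² + 1/τ₀²) = 0.00304003/(0.00304003+0.00065915) = 0.82181.
Posterior mean = w·x̄ + (1−w)·μ₀ = 0.82181·171.44 + 0.17819·169.84 = 171.155. Posterior variance = 1/(0.00304003+0.00065915) = 270.330, so SD = 16.442.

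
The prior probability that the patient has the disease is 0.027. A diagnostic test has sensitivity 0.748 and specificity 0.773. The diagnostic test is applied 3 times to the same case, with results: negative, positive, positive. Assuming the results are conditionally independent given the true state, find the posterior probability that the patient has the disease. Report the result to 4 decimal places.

Posterior P(H) ≈ 0.0894

With H the event that the patient has the disease, the joint likelihood of the observed sequence is P(data|H) = 0.252·0.748·0.748 = 0.14100 and P(data|¬H) = 0.773·0.227·0.227 = 0.039832.
Bayes: P(H|data) = 0.027·0.14100 / (0.027·0.14100 + 0.973·0.039832) = 0.0038069/0.042563 = 0.0894.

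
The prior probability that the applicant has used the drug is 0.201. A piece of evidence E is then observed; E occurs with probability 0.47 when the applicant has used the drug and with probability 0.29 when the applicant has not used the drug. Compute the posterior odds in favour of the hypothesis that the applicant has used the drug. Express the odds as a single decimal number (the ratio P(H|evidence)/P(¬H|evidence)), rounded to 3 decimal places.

Prior odds = 0.201/(1−0.201) = 0.25156.
Likelihood ratio for E = 0.47/0.29 = 1.6207.
Posterior odds = prior odds × LR = 0.40771.

Posterior odds ≈ 0.408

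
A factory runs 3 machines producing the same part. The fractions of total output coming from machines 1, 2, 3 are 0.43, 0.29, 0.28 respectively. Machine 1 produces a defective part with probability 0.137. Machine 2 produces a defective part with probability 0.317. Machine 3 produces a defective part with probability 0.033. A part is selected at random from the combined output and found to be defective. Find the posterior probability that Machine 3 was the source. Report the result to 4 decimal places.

Posterior probability ≈ 0.0577

Tabulate prior·likelihood by source: [1] prior 0.43, lik 0.137, product 0.05891; [2] prior 0.29, lik 0.317, product 0.09193; [3] prior 0.28, lik 0.033, product 0.009240.
Normalizing constant = 0.16008; the posterior for Machine 3 is its product over the sum, 0.009240/0.16008 = 0.0577.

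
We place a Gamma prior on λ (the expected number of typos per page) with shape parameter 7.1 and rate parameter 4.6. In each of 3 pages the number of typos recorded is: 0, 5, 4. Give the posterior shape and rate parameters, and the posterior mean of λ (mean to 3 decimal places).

Posterior: Gamma(shape=16.1, rate=7.6); mean ≈ 2.118

The Poisson likelihood adds the total count to the shape and the number of exposure periods to the rate. Here ∑xᵢ = 9 and n = 3, so shape 7.1→16.1 and rate 4.6→7.6.
E[λ | data] = 16.1/7.6 = 2.118.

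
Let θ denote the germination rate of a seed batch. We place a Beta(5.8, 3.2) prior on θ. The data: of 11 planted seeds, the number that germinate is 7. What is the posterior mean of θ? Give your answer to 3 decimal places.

Posterior mean ≈ 0.640

Observing 7 successes and 4 failures updates Beta(5.8, 3.2) by adding the success and failure counts to the two shape parameters: α = 5.8+7 = 12.8, β = 3.2+4 = 7.2.
Posterior mean = α/(α+β) = 12.8/20 = 0.640.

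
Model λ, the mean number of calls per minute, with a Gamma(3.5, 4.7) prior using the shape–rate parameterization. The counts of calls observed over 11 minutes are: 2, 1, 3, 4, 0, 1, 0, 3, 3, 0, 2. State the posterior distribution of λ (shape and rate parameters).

Posterior: Gamma(shape=22.5, rate=15.7)

The Poisson likelihood adds the total count to the shape and the number of exposure periods to the rate. Here ∑xᵢ = 19 and n = 11, so shape 3.5→22.5 and rate 4.7→15.7.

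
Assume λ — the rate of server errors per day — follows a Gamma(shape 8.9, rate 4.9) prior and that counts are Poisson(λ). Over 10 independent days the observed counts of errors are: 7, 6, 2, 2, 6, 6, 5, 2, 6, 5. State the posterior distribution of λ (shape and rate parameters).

Posterior: Gamma(shape=55.9, rate=14.9)

The Poisson likelihood adds the total count to the shape and the number of exposure periods to the rate. Here ∑xᵢ = 47 and n = 10, so shape 8.9→55.9 and rate 4.9→14.9.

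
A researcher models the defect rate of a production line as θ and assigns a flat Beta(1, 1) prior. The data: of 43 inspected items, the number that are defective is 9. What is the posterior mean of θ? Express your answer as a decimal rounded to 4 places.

Posterior mean ≈ 0.2222

Observing 9 successes and 34 failures updates Beta(1, 1) by adding the success and failure counts to the two shape parameters: α = 1+9 = 10, β = 1+34 = 35.
E[θ | data] = 10/(10+35) = 0.2222.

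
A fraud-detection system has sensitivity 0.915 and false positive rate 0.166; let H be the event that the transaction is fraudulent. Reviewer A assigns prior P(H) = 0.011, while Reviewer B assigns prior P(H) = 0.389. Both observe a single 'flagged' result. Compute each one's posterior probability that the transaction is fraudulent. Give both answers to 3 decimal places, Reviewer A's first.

P('+'|H) = 0.915, P('+'|¬H) = 0.166.
Reviewer A: numerator 0.915·0.011 = 0.010065; evidence = 0.010065+0.166·0.989 = 0.17424; posterior = 0.058.
Reviewer B: numerator 0.915·0.389 = 0.35594; evidence = 0.35594+0.166·0.611 = 0.45736; posterior = 0.778.

Reviewer A: 0.058; Reviewer B: 0.778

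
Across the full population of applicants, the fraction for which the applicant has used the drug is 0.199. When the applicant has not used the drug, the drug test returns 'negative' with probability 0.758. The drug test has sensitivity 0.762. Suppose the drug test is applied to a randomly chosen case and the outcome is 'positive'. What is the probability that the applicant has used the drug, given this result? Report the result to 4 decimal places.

P(H | E) ≈ 0.4389

Let H be the event that the applicant has used the drug. P(H) = 0.199, so P(¬H) = 0.801. With E the 'positive' result, P(E|H) = 0.762 and P(E|¬H) = 0.242.
P(E) = 0.762·0.199 + 0.242·0.801 = 0.15164 + 0.19384 = 0.34548.
By Bayes' theorem, P(H|E) = 0.15164 / 0.34548 = 0.4389.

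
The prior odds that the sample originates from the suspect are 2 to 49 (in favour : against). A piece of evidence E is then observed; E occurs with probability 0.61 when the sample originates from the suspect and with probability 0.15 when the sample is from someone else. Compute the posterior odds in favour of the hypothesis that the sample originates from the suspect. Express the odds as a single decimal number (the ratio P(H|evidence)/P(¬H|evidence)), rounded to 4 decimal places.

Prior odds = 2/49 = 0.040816. In log-odds, ln(0.040816) = -3.1987.
Add log likelihood ratio: ln(4.0667) = 1.4028.
Posterior log-odds = -1.7958, so posterior odds = exp(-1.7958) = 0.16599.

Posterior odds ≈ 0.1660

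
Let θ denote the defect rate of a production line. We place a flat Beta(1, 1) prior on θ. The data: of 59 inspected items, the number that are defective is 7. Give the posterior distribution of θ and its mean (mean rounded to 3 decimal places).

Observing 7 successes and 52 failures updates Beta(1, 1) by adding the success and failure counts to the two shape parameters: α = 1+7 = 8, β = 1+52 = 53.
E[θ | data] = 8/(8+53) = 0.131.

Posterior: Beta(8, 53); mean ≈ 0.131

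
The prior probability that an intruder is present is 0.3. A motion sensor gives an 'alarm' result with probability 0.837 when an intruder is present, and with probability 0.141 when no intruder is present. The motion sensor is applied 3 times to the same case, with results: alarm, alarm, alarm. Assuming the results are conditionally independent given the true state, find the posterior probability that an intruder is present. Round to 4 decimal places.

Posterior P(H) ≈ 0.9890

With H the event that an intruder is present, the joint likelihood of the observed sequence is P(data|H) = 0.837·0.837·0.837 = 0.58638 and P(data|¬H) = 0.141·0.141·0.141 = 0.0028032.
Bayes: P(H|data) = 0.3·0.58638 / (0.3·0.58638 + 0.7·0.0028032) = 0.17591/0.17788 = 0.9890.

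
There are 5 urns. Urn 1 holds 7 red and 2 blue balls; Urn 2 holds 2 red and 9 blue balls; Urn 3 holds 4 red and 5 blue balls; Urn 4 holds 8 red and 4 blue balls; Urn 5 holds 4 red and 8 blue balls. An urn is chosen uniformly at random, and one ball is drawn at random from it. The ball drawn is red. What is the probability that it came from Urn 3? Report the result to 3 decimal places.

Tabulate prior·likelihood by source: [1] prior 0.2, lik 0.7778, product 0.1556; [2] prior 0.2, lik 0.1818, product 0.03636; [3] prior 0.2, lik 0.4444, product 0.08889; [4] prior 0.2, lik 0.6667, product 0.1333; [5] prior 0.2, lik 0.3333, product 0.06667.
Normalizing constant = 0.48081; the posterior for Urn 3 is its product over the sum, 0.08889/0.48081 = 0.185.

Posterior probability ≈ 0.185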